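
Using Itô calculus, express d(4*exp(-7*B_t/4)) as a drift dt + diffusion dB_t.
d(4*exp(-7*B_t/4)) = (49*exp(-7*B_t/4)/8) dt + (-7*exp(-7*B_t/4)) dB_t

Itô's formula for f(B_t) gives d f(B_t) = f'(B_t) dB_t + (1/2) f''(B_t) dt. Compute derivatives of f(x) = 4*exp(-7*x/4):
  f'(x)  = -7*exp(-7*x/4)
  f''(x) = 49*exp(-7*x/4)/4
Substitute x = B_t and multiply the f'' term by 1/2:
  drift     = (1/2) * (49*exp(-7*x/4)/4) evaluated at B_t = 49*exp(-7*B_t/4)/8
  diffusion = (-7*exp(-7*x/4)) evaluated at B_t = -7*exp(-7*B_t/4)
Therefore d(4*exp(-7*B_t/4)) = (49*exp(-7*B_t/4)/8) dt + (-7*exp(-7*B_t/4)) dB_t.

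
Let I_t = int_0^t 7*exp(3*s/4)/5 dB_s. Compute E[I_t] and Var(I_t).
E[I_t] = 0; Var(I_t) = 98*exp(3*t/2)/75 - 98/75

The Itô integral of a deterministic integrand f(s) has mean 0 because each increment f(s) * (B_{s+ds} - B_s) has mean 0. By the Itô isometry:
  Var( int_0^t f(s) dB_s ) = E[ (int_0^t f(s) dB_s)^2 ] = int_0^t f(s)^2 ds.
Here f(s) = 7*exp(3*s/4)/5, so f(s)^2 = 49*exp(3*s/2)/25. Integrate:
  int_0^t (49*exp(3*s/2)/25) ds = 98*exp(3*t/2)/75 - 98/75.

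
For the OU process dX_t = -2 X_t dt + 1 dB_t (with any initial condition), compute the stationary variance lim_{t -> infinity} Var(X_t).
lim Var(X_t) = 1/4

The OU SDE dX = -theta X dt + sigma dB admits the integrating factor exp(theta t): d(exp(theta t) X_t) = sigma exp(theta t) dB_t. Integrating from 0 to t gives X_t = x_0 * exp(-theta t) + sigma * int_0^t exp(-theta (t-s)) dB_s for any initial x_0. The Itô integral has variance (by the Itô isometry) sigma^2 * int_0^t exp(-2 theta (t - s)) ds = sigma^2 * (1 - exp(-2 theta t)) / (2 theta), independent of x_0.
With theta = 2, sigma = 1:
  Var(X_t) = (1)^2 * (1 - exp(-2*2 t)) / (2 * 2) = 1/4 - exp(-4*t)/4.
As t -> infinity, exp(-2*2 t) -> 0, so the stationary variance is sigma^2 / (2 theta) = 1/4.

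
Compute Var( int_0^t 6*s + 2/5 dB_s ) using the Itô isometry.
Var = 4*t*(75*t^2 + 15*t + 1)/25

The Itô integral of a deterministic integrand f(s) has mean 0 because each increment f(s) * (B_{s+ds} - B_s) has mean 0. By the Itô isometry:
  Var( int_0^t f(s) dB_s ) = E[ (int_0^t f(s) dB_s)^2 ] = int_0^t f(s)^2 ds.
Here f(s) = 6*s + 2/5, so f(s)^2 = 4*(15*s + 1)^2/25. Integrate:
  int_0^t (4*(15*s + 1)^2/25) ds = 4*t*(75*t^2 + 15*t + 1)/25.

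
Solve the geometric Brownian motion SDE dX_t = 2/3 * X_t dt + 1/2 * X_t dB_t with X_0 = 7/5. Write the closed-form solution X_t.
X_t = 7/5 * exp((13/24) * t + (1/2) * B_t)

For GBM dX = mu X dt + sigma X dB with X_0 = x_0, apply Itô to Y = log X: dY = (mu - sigma^2/2) dt + sigma dB, so Y_t = log(x_0) + (mu - sigma^2/2) t + sigma B_t and hence X_t = x_0 * exp((mu - sigma^2/2) t + sigma B_t).
With mu = 2/3, sigma = 1/2, x_0 = 7/5, this gives:
  X_t = 7/5 * exp((13/24) * t + (1/2) * B_t).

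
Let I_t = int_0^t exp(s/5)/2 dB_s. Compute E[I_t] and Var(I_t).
E[I_t] = 0; Var(I_t) = 5*exp(2*t/5)/8 - 5/8

The Itô integral of a deterministic integrand f(s) has mean 0 because each increment f(s) * (B_{s+ds} - B_s) has mean 0. By the Itô isometry:
  Var( int_0^t f(s) dB_s ) = E[ (int_0^t f(s) dB_s)^2 ] = int_0^t f(s)^2 ds.
Here f(s) = exp(s/5)/2, so f(s)^2 = exp(2*s/5)/4. Integrate:
  int_0^t (exp(2*s/5)/4) ds = 5*exp(2*t/5)/8 - 5/8.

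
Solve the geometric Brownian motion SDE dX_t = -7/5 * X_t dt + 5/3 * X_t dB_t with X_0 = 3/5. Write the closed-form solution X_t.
X_t = 3/5 * exp((-251/90) * t + (5/3) * B_t)

For GBM dX = mu X dt + sigma X dB with X_0 = x_0, apply Itô to Y = log X: dY = (mu - sigma^2/2) dt + sigma dB, so Y_t = log(x_0) + (mu - sigma^2/2) t + sigma B_t and hence X_t = x_0 * exp((mu - sigma^2/2) t + sigma B_t).
With mu = -7/5, sigma = 5/3, x_0 = 3/5, this gives:
  X_t = 3/5 * exp((-251/90) * t + (5/3) * B_t).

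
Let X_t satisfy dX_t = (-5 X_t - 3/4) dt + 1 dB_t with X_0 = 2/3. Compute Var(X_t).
Var(X_t) = 1/10 - exp(-10*t)/10

The variance V(t) = Var(X_t) satisfies V'(t) = 2 a V(t) + c^2 with V(0) = 0 (drift coefficient is linear in X, diffusion is constant). With a = -5, c = 1, the solution is
  V(t) = (c^2 / (2 a)) * (exp(2 a t) - 1)
       = (1^2 / (2*(-5))) * (exp((-10) t) - 1)
       = 1/10 - exp(-10*t)/10.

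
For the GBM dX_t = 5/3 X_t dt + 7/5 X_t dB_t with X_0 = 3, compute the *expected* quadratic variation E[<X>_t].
E[<X>_t] = 1323*exp(397*t/75)/397 - 1323/397

<X>_t = int_0^t ((7/5) * X_s)^2 ds. Taking expectation inside the integral: E[<X>_t] = (7/5)^2 * int_0^t E[X_s^2] ds. For GBM, E[X_s^2] = x_0^2 * exp((2 mu + sigma^2) s). Integrating:
  E[<X>_t] = (7/5)^2 * 3^2 * (exp((2*(5/3) + (7/5)^2) t) - 1) / (2*(5/3) + (7/5)^2)
           = (7/5)^2 * 3^2 * (exp((397/75) t) - 1) / (397/75) = 1323*exp(397*t/75)/397 - 1323/397.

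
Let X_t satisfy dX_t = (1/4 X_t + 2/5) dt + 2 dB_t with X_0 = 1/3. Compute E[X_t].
E[X_t] = 29*exp(t/4)/15 - 8/5

Taking expectations and using E[dB_t] = 0, the mean m(t) = E[X_t] satisfies the ODE m'(t) = a m(t) + b with m(0) = x_0. With a = 1/4, b = 2/5, x_0 = 1/3, the solution is
  m(t) = x_0 * exp(a t) + (b/a) * (exp(a t) - 1)
       = (1/3) * exp((1/4) t) + ((2/5)/(1/4)) * (exp((1/4) t) - 1)
       = 29*exp(t/4)/15 - 8/5.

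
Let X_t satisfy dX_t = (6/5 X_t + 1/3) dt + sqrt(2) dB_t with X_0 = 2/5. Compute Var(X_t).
Var(X_t) = 5*exp(12*t/5)/6 - 5/6

The variance V(t) = Var(X_t) satisfies V'(t) = 2 a V(t) + c^2 with V(0) = 0 (drift coefficient is linear in X, diffusion is constant). With a = 6/5, c = sqrt(2), the solution is
  V(t) = (c^2 / (2 a)) * (exp(2 a t) - 1)
       = (sqrt(2)^2 / (2*(6/5))) * (exp((12/5) t) - 1)
       = 5*exp(12*t/5)/6 - 5/6.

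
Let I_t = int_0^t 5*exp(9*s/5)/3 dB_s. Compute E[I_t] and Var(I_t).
E[I_t] = 0; Var(I_t) = 125*exp(18*t/5)/162 - 125/162

The Itô integral of a deterministic integrand f(s) has mean 0 because each increment f(s) * (B_{s+ds} - B_s) has mean 0. By the Itô isometry:
  Var( int_0^t f(s) dB_s ) = E[ (int_0^t f(s) dB_s)^2 ] = int_0^t f(s)^2 ds.
Here f(s) = 5*exp(9*s/5)/3, so f(s)^2 = 25*exp(18*s/5)/9. Integrate:
  int_0^t (25*exp(18*s/5)/9) ds = 125*exp(18*t/5)/162 - 125/162.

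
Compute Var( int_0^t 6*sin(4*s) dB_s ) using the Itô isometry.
Var = 18*t - 9*sin(4*t)*cos(4*t)/2

The Itô integral of a deterministic integrand f(s) has mean 0 because each increment f(s) * (B_{s+ds} - B_s) has mean 0. By the Itô isometry:
  Var( int_0^t f(s) dB_s ) = E[ (int_0^t f(s) dB_s)^2 ] = int_0^t f(s)^2 ds.
Here f(s) = 6*sin(4*s), so f(s)^2 = 36*sin(4*s)^2. Integrate:
  int_0^t (36*sin(4*s)^2) ds = 18*t - 9*sin(4*t)*cos(4*t)/2.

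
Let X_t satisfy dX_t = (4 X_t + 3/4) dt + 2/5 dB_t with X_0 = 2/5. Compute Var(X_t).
Var(X_t) = exp(8*t)/50 - 1/50

The variance V(t) = Var(X_t) satisfies V'(t) = 2 a V(t) + c^2 with V(0) = 0 (drift coefficient is linear in X, diffusion is constant). With a = 4, c = 2/5, the solution is
  V(t) = (c^2 / (2 a)) * (exp(2 a t) - 1)
       = ((2/5)^2 / (2*4)) * (exp(8 t) - 1)
       = exp(8*t)/50 - 1/50.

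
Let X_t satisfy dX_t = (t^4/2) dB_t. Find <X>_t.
<X>_t = t^9/36

For an Itô process dX_t = a(t) dt + b(t) dB_t, the quadratic variation is <X>_t = int_0^t b(s)^2 ds (the drift term does not contribute). Here b(s) = s^4/2, so
  b(s)^2 = s^8/4.
Integrating from 0 to t:
  <X>_t = int_0^t (s^8/4) ds = t^9/36.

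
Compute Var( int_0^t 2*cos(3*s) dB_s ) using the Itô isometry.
Var = 2*t + sin(6*t)/3

The Itô integral of a deterministic integrand f(s) has mean 0 because each increment f(s) * (B_{s+ds} - B_s) has mean 0. By the Itô isometry:
  Var( int_0^t f(s) dB_s ) = E[ (int_0^t f(s) dB_s)^2 ] = int_0^t f(s)^2 ds.
Here f(s) = 2*cos(3*s), so f(s)^2 = 4*cos(3*s)^2. Integrate:
  int_0^t (4*cos(3*s)^2) ds = 2*t + sin(6*t)/3.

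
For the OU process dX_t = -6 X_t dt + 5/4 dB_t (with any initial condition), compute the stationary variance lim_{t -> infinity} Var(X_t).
lim Var(X_t) = 25/192

The OU SDE dX = -theta X dt + sigma dB admits the integrating factor exp(theta t): d(exp(theta t) X_t) = sigma exp(theta t) dB_t. Integrating from 0 to t gives X_t = x_0 * exp(-theta t) + sigma * int_0^t exp(-theta (t-s)) dB_s for any initial x_0. The Itô integral has variance (by the Itô isometry) sigma^2 * int_0^t exp(-2 theta (t - s)) ds = sigma^2 * (1 - exp(-2 theta t)) / (2 theta), independent of x_0.
With theta = 6, sigma = 5/4:
  Var(X_t) = (5/4)^2 * (1 - exp(-2*6 t)) / (2 * 6) = 25/192 - 25*exp(-12*t)/192.
As t -> infinity, exp(-2*6 t) -> 0, so the stationary variance is sigma^2 / (2 theta) = 25/192.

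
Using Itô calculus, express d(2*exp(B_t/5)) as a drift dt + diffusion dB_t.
d(2*exp(B_t/5)) = (exp(B_t/5)/25) dt + (2*exp(B_t/5)/5) dB_t

Itô's formula for f(B_t) gives d f(B_t) = f'(B_t) dB_t + (1/2) f''(B_t) dt. Compute derivatives of f(x) = 2*exp(x/5):
  f'(x)  = 2*exp(x/5)/5
  f''(x) = 2*exp(x/5)/25
Substitute x = B_t and multiply the f'' term by 1/2:
  drift     = (1/2) * (2*exp(x/5)/25) evaluated at B_t = exp(B_t/5)/25
  diffusion = (2*exp(x/5)/5) evaluated at B_t = 2*exp(B_t/5)/5
Therefore d(2*exp(B_t/5)) = (exp(B_t/5)/25) dt + (2*exp(B_t/5)/5) dB_t.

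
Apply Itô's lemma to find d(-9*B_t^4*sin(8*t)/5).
d(-9*B_t^4*sin(8*t)/5) = (18*B_t^2*(-4*B_t^2*cos(8*t) - 3*sin(8*t))/5) dt + (-36*B_t^3*sin(8*t)/5) dB_t

Itô's formula for f(t, x): d f(t, B_t) = (f_t + (1/2) f_xx) dt + f_x dB_t. Compute partials of f(t, x) = -9*x^4*sin(8*t)/5:
  f_t(t,x)  = -72*x^4*cos(8*t)/5
  f_x(t,x)  = -36*x^3*sin(8*t)/5
  f_xx(t,x) = -108*x^2*sin(8*t)/5
Assemble drift = f_t + (1/2) f_xx = 18*x^2*(-4*x^2*cos(8*t) - 3*sin(8*t))/5 and diffusion = f_x = -36*x^3*sin(8*t)/5. Substituting x = B_t:
  d(-9*B_t^4*sin(8*t)/5) = (18*B_t^2*(-4*B_t^2*cos(8*t) - 3*sin(8*t))/5) dt + (-36*B_t^3*sin(8*t)/5) dB_t.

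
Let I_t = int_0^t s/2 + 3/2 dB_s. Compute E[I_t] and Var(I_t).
E[I_t] = 0; Var(I_t) = t*(t^2 + 9*t + 27)/12

The Itô integral of a deterministic integrand f(s) has mean 0 because each increment f(s) * (B_{s+ds} - B_s) has mean 0. By the Itô isometry:
  Var( int_0^t f(s) dB_s ) = E[ (int_0^t f(s) dB_s)^2 ] = int_0^t f(s)^2 ds.
Here f(s) = s/2 + 3/2, so f(s)^2 = (s + 3)^2/4. Integrate:
  int_0^t ((s + 3)^2/4) ds = t*(t^2 + 9*t + 27)/12.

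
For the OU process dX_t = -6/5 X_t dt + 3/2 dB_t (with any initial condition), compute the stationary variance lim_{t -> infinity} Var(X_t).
lim Var(X_t) = 15/16

The OU SDE dX = -theta X dt + sigma dB admits the integrating factor exp(theta t): d(exp(theta t) X_t) = sigma exp(theta t) dB_t. Integrating from 0 to t gives X_t = x_0 * exp(-theta t) + sigma * int_0^t exp(-theta (t-s)) dB_s for any initial x_0. The Itô integral has variance (by the Itô isometry) sigma^2 * int_0^t exp(-2 theta (t - s)) ds = sigma^2 * (1 - exp(-2 theta t)) / (2 theta), independent of x_0.
With theta = 6/5, sigma = 3/2:
  Var(X_t) = (3/2)^2 * (1 - exp(-2*6/5 t)) / (2 * 6/5) = 15/16 - 15*exp(-12*t/5)/16.
As t -> infinity, exp(-2*6/5 t) -> 0, so the stationary variance is sigma^2 / (2 theta) = 15/16.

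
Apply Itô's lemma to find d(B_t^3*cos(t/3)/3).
d(B_t^3*cos(t/3)/3) = (B_t*(-B_t^2*sin(t/3)/9 + cos(t/3))) dt + (B_t^2*cos(t/3)) dB_t

Itô's formula for f(t, x): d f(t, B_t) = (f_t + (1/2) f_xx) dt + f_x dB_t. Compute partials of f(t, x) = x^3*cos(t/3)/3:
  f_t(t,x)  = -x^3*sin(t/3)/9
  f_x(t,x)  = x^2*cos(t/3)
  f_xx(t,x) = 2*x*cos(t/3)
Assemble drift = f_t + (1/2) f_xx = x*(-x^2*sin(t/3)/9 + cos(t/3)) and diffusion = f_x = x^2*cos(t/3). Substituting x = B_t:
  d(B_t^3*cos(t/3)/3) = (B_t*(-B_t^2*sin(t/3)/9 + cos(t/3))) dt + (B_t^2*cos(t/3)) dB_t.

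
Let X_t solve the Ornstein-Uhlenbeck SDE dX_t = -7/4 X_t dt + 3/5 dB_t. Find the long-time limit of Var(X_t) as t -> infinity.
lim Var(X_t) = 18/175

The OU SDE dX = -theta X dt + sigma dB admits the integrating factor exp(theta t): d(exp(theta t) X_t) = sigma exp(theta t) dB_t. Integrating from 0 to t gives X_t = x_0 * exp(-theta t) + sigma * int_0^t exp(-theta (t-s)) dB_s for any initial x_0. The Itô integral has variance (by the Itô isometry) sigma^2 * int_0^t exp(-2 theta (t - s)) ds = sigma^2 * (1 - exp(-2 theta t)) / (2 theta), independent of x_0.
With theta = 7/4, sigma = 3/5:
  Var(X_t) = (3/5)^2 * (1 - exp(-2*7/4 t)) / (2 * 7/4) = 18/175 - 18*exp(-7*t/2)/175.
As t -> infinity, exp(-2*7/4 t) -> 0, so the stationary variance is sigma^2 / (2 theta) = 18/175.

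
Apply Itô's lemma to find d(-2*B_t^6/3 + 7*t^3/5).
d(-2*B_t^6/3 + 7*t^3/5) = (-10*B_t^4 + 21*t^2/5) dt + (-4*B_t^5) dB_t

Itô's formula for f(t, x): d f(t, B_t) = (f_t + (1/2) f_xx) dt + f_x dB_t. Compute partials of f(t, x) = 7*t^3/5 - 2*x^6/3:
  f_t(t,x)  = 21*t^2/5
  f_x(t,x)  = -4*x^5
  f_xx(t,x) = -20*x^4
Assemble drift = f_t + (1/2) f_xx = 21*t^2/5 - 10*x^4 and diffusion = f_x = -4*x^5. Substituting x = B_t:
  d(-2*B_t^6/3 + 7*t^3/5) = (-10*B_t^4 + 21*t^2/5) dt + (-4*B_t^5) dB_t.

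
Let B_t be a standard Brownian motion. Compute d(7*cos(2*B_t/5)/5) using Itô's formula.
d(7*cos(2*B_t/5)/5) = (-14*cos(2*B_t/5)/125) dt + (-14*sin(2*B_t/5)/25) dB_t

Itô's formula for f(B_t) gives d f(B_t) = f'(B_t) dB_t + (1/2) f''(B_t) dt. Compute derivatives of f(x) = 7*cos(2*x/5)/5:
  f'(x)  = -14*sin(2*x/5)/25
  f''(x) = -28*cos(2*x/5)/125
Substitute x = B_t and multiply the f'' term by 1/2:
  drift     = (1/2) * (-28*cos(2*x/5)/125) evaluated at B_t = -14*cos(2*B_t/5)/125
  diffusion = (-14*sin(2*x/5)/25) evaluated at B_t = -14*sin(2*B_t/5)/25
Therefore d(7*cos(2*B_t/5)/5) = (-14*cos(2*B_t/5)/125) dt + (-14*sin(2*B_t/5)/25) dB_t.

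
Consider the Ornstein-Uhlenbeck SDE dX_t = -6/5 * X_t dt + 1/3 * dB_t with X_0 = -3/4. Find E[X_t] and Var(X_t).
E[X_t] = -3*exp(-6*t/5)/4; Var(X_t) = 5/108 - 5*exp(-12*t/5)/108

The OU SDE dX = -theta X dt + sigma dB admits the integrating factor exp(theta t): d(exp(theta t) X_t) = sigma exp(theta t) dB_t. Integrating from 0 to t:
  X_t = x_0 * exp(-theta t) + sigma * int_0^t exp(-theta (t-s)) dB_s.
The Itô integral has mean 0 and (by the Itô isometry) variance sigma^2 * int_0^t exp(-2 theta (t - s)) ds = sigma^2 * (1 - exp(-2 theta t)) / (2 theta).
With theta = 6/5, sigma = 1/3, x_0 = -3/4:
  E[X_t] = -3/4 * exp(-6/5 t) = -3*exp(-6*t/5)/4
  Var(X_t) = (1/3)^2 * (1 - exp(-2*6/5 t)) / (2 * 6/5) = 5/108 - 5*exp(-12*t/5)/108.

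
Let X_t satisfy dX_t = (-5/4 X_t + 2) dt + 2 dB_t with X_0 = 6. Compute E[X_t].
E[X_t] = 8/5 + 22*exp(-5*t/4)/5

Taking expectations and using E[dB_t] = 0, the mean m(t) = E[X_t] satisfies the ODE m'(t) = a m(t) + b with m(0) = x_0. With a = -5/4, b = 2, x_0 = 6, the solution is
  m(t) = x_0 * exp(a t) + (b/a) * (exp(a t) - 1)
       = 6 * exp((-5/4) t) + (2/(-5/4)) * (exp((-5/4) t) - 1)
       = 8/5 + 22*exp(-5*t/4)/5.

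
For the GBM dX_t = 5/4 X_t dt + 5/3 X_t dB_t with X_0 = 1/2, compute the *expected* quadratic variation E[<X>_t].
E[<X>_t] = 5*exp(95*t/18)/38 - 5/38

<X>_t = int_0^t ((5/3) * X_s)^2 ds. Taking expectation inside the integral: E[<X>_t] = (5/3)^2 * int_0^t E[X_s^2] ds. For GBM, E[X_s^2] = x_0^2 * exp((2 mu + sigma^2) s). Integrating:
  E[<X>_t] = (5/3)^2 * (1/2)^2 * (exp((2*(5/4) + (5/3)^2) t) - 1) / (2*(5/4) + (5/3)^2)
           = (5/3)^2 * (1/2)^2 * (exp((95/18) t) - 1) / (95/18) = 5*exp(95*t/18)/38 - 5/38.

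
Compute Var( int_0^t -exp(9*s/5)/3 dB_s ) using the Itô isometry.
Var = 5*exp(18*t/5)/162 - 5/162

The Itô integral of a deterministic integrand f(s) has mean 0 because each increment f(s) * (B_{s+ds} - B_s) has mean 0. By the Itô isometry:
  Var( int_0^t f(s) dB_s ) = E[ (int_0^t f(s) dB_s)^2 ] = int_0^t f(s)^2 ds.
Here f(s) = -exp(9*s/5)/3, so f(s)^2 = exp(18*s/5)/9. Integrate:
  int_0^t (exp(18*s/5)/9) ds = 5*exp(18*t/5)/162 - 5/162.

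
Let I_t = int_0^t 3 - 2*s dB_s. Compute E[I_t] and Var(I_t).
E[I_t] = 0; Var(I_t) = t*(4*t^2 - 18*t + 27)/3

The Itô integral of a deterministic integrand f(s) has mean 0 because each increment f(s) * (B_{s+ds} - B_s) has mean 0. By the Itô isometry:
  Var( int_0^t f(s) dB_s ) = E[ (int_0^t f(s) dB_s)^2 ] = int_0^t f(s)^2 ds.
Here f(s) = 3 - 2*s, so f(s)^2 = (2*s - 3)^2. Integrate:
  int_0^t ((2*s - 3)^2) ds = t*(4*t^2 - 18*t + 27)/3.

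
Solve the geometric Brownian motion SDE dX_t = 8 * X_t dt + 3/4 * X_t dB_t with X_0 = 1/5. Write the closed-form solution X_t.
X_t = 1/5 * exp((247/32) * t + (3/4) * B_t)

For GBM dX = mu X dt + sigma X dB with X_0 = x_0, apply Itô to Y = log X: dY = (mu - sigma^2/2) dt + sigma dB, so Y_t = log(x_0) + (mu - sigma^2/2) t + sigma B_t and hence X_t = x_0 * exp((mu - sigma^2/2) t + sigma B_t).
With mu = 8, sigma = 3/4, x_0 = 1/5, this gives:
  X_t = 1/5 * exp((247/32) * t + (3/4) * B_t).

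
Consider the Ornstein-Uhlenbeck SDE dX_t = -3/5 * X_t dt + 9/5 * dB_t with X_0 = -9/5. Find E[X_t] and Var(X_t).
E[X_t] = -9*exp(-3*t/5)/5; Var(X_t) = 27/10 - 27*exp(-6*t/5)/10

The OU SDE dX = -theta X dt + sigma dB admits the integrating factor exp(theta t): d(exp(theta t) X_t) = sigma exp(theta t) dB_t. Integrating from 0 to t:
  X_t = x_0 * exp(-theta t) + sigma * int_0^t exp(-theta (t-s)) dB_s.
The Itô integral has mean 0 and (by the Itô isometry) variance sigma^2 * int_0^t exp(-2 theta (t - s)) ds = sigma^2 * (1 - exp(-2 theta t)) / (2 theta).
With theta = 3/5, sigma = 9/5, x_0 = -9/5:
  E[X_t] = -9/5 * exp(-3/5 t) = -9*exp(-3*t/5)/5
  Var(X_t) = (9/5)^2 * (1 - exp(-2*3/5 t)) / (2 * 3/5) = 27/10 - 27*exp(-6*t/5)/10.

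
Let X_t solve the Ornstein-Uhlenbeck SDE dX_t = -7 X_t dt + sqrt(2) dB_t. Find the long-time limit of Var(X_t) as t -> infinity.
lim Var(X_t) = 1/7

The OU SDE dX = -theta X dt + sigma dB admits the integrating factor exp(theta t): d(exp(theta t) X_t) = sigma exp(theta t) dB_t. Integrating from 0 to t gives X_t = x_0 * exp(-theta t) + sigma * int_0^t exp(-theta (t-s)) dB_s for any initial x_0. The Itô integral has variance (by the Itô isometry) sigma^2 * int_0^t exp(-2 theta (t - s)) ds = sigma^2 * (1 - exp(-2 theta t)) / (2 theta), independent of x_0.
With theta = 7, sigma = sqrt(2):
  Var(X_t) = (sqrt(2))^2 * (1 - exp(-2*7 t)) / (2 * 7) = 1/7 - exp(-14*t)/7.
As t -> infinity, exp(-2*7 t) -> 0, so the stationary variance is sigma^2 / (2 theta) = 1/7.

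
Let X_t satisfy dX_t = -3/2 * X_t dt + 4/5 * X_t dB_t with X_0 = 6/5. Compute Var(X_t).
Var(X_t) = (36*exp(16*t/25) - 36)*exp(-3*t)/25

For GBM dX = mu X dt + sigma X dB with X_0 = x_0, apply Itô to Y = log X: dY = (mu - sigma^2/2) dt + sigma dB, so Y_t = log(x_0) + (mu - sigma^2/2) t + sigma B_t and hence X_t = x_0 * exp((mu - sigma^2/2) t + sigma B_t).
With mu = -3/2, sigma = 4/5, x_0 = 6/5, this gives:
  X_t = 6/5 * exp((-91/50) * t + (4/5) * B_t).
Since sigma*B_t ~ Normal(0, sigma^2 t), E[exp(sigma*B_t)] = exp(sigma^2 t / 2); so E[X_t] = x_0 * exp((mu - sigma^2/2) t) * exp(sigma^2 t / 2) = x_0 * exp(mu t) = 6*exp(-3*t/2)/5.
Var(X_t) = E[X_t^2] - (E[X_t])^2 = x_0^2 * exp(2 mu t) * (exp(sigma^2 t) - 1) = (36*exp(16*t/25) - 36)*exp(-3*t)/25.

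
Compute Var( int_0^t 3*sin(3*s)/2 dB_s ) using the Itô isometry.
Var = 9*t/8 - 3*sin(6*t)/16

The Itô integral of a deterministic integrand f(s) has mean 0 because each increment f(s) * (B_{s+ds} - B_s) has mean 0. By the Itô isometry:
  Var( int_0^t f(s) dB_s ) = E[ (int_0^t f(s) dB_s)^2 ] = int_0^t f(s)^2 ds.
Here f(s) = 3*sin(3*s)/2, so f(s)^2 = 9*sin(3*s)^2/4. Integrate:
  int_0^t (9*sin(3*s)^2/4) ds = 9*t/8 - 3*sin(6*t)/16.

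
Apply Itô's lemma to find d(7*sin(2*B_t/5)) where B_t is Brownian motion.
d(7*sin(2*B_t/5)) = (-14*sin(2*B_t/5)/25) dt + (14*cos(2*B_t/5)/5) dB_t

Itô's formula for f(B_t) gives d f(B_t) = f'(B_t) dB_t + (1/2) f''(B_t) dt. Compute derivatives of f(x) = 7*sin(2*x/5):
  f'(x)  = 14*cos(2*x/5)/5
  f''(x) = -28*sin(2*x/5)/25
Substitute x = B_t and multiply the f'' term by 1/2:
  drift     = (1/2) * (-28*sin(2*x/5)/25) evaluated at B_t = -14*sin(2*B_t/5)/25
  diffusion = (14*cos(2*x/5)/5) evaluated at B_t = 14*cos(2*B_t/5)/5
Therefore d(7*sin(2*B_t/5)) = (-14*sin(2*B_t/5)/25) dt + (14*cos(2*B_t/5)/5) dB_t.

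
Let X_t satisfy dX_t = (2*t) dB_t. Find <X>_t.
<X>_t = 4*t^3/3

For an Itô process dX_t = a(t) dt + b(t) dB_t, the quadratic variation is <X>_t = int_0^t b(s)^2 ds (the drift term does not contribute). Here b(s) = 2*s, so
  b(s)^2 = 4*s^2.
Integrating from 0 to t:
  <X>_t = int_0^t (4*s^2) ds = 4*t^3/3.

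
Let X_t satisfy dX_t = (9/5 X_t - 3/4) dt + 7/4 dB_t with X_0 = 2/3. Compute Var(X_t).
Var(X_t) = 245*exp(18*t/5)/288 - 245/288

The variance V(t) = Var(X_t) satisfies V'(t) = 2 a V(t) + c^2 with V(0) = 0 (drift coefficient is linear in X, diffusion is constant). With a = 9/5, c = 7/4, the solution is
  V(t) = (c^2 / (2 a)) * (exp(2 a t) - 1)
       = ((7/4)^2 / (2*(9/5))) * (exp((18/5) t) - 1)
       = 245*exp(18*t/5)/288 - 245/288.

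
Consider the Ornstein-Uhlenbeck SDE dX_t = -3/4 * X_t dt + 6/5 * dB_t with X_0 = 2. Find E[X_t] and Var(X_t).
E[X_t] = 2*exp(-3*t/4); Var(X_t) = 24/25 - 24*exp(-3*t/2)/25

The OU SDE dX = -theta X dt + sigma dB admits the integrating factor exp(theta t): d(exp(theta t) X_t) = sigma exp(theta t) dB_t. Integrating from 0 to t:
  X_t = x_0 * exp(-theta t) + sigma * int_0^t exp(-theta (t-s)) dB_s.
The Itô integral has mean 0 and (by the Itô isometry) variance sigma^2 * int_0^t exp(-2 theta (t - s)) ds = sigma^2 * (1 - exp(-2 theta t)) / (2 theta).
With theta = 3/4, sigma = 6/5, x_0 = 2:
  E[X_t] = 2 * exp(-3/4 t) = 2*exp(-3*t/4)
  Var(X_t) = (6/5)^2 * (1 - exp(-2*3/4 t)) / (2 * 3/4) = 24/25 - 24*exp(-3*t/2)/25.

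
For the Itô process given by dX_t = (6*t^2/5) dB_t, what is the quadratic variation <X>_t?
<X>_t = 36*t^5/125

For an Itô process dX_t = a(t) dt + b(t) dB_t, the quadratic variation is <X>_t = int_0^t b(s)^2 ds (the drift term does not contribute). Here b(s) = 6*s^2/5, so
  b(s)^2 = 36*s^4/25.
Integrating from 0 to t:
  <X>_t = int_0^t (36*s^4/25) ds = 36*t^5/125.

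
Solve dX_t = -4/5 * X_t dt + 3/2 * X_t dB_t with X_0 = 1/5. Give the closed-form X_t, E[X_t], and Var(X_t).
X_t = 1/5 * exp((-77/40) t + (3/2) B_t); E[X_t] = exp(-4*t/5)/5; Var(X_t) = (exp(9*t/4) - 1)*exp(-8*t/5)/25

For GBM dX = mu X dt + sigma X dB with X_0 = x_0, apply Itô to Y = log X: dY = (mu - sigma^2/2) dt + sigma dB, so Y_t = log(x_0) + (mu - sigma^2/2) t + sigma B_t and hence X_t = x_0 * exp((mu - sigma^2/2) t + sigma B_t).
With mu = -4/5, sigma = 3/2, x_0 = 1/5, this gives:
  X_t = 1/5 * exp((-77/40) * t + (3/2) * B_t).
Since sigma*B_t ~ Normal(0, sigma^2 t), E[exp(sigma*B_t)] = exp(sigma^2 t / 2); so E[X_t] = x_0 * exp((mu - sigma^2/2) t) * exp(sigma^2 t / 2) = x_0 * exp(mu t) = exp(-4*t/5)/5.
Var(X_t) = E[X_t^2] - (E[X_t])^2 = x_0^2 * exp(2 mu t) * (exp(sigma^2 t) - 1) = (exp(9*t/4) - 1)*exp(-8*t/5)/25.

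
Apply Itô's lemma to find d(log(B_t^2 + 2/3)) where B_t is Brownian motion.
d(log(B_t^2 + 2/3)) = (3*(2 - 3*B_t^2)/(3*B_t^2 + 2)^2) dt + (6*B_t/(3*B_t^2 + 2)) dB_t

Itô's formula for f(B_t) gives d f(B_t) = f'(B_t) dB_t + (1/2) f''(B_t) dt. Compute derivatives of f(x) = log(x^2 + 2/3):
  f'(x)  = 6*x/(3*x^2 + 2)
  f''(x) = 6*(2 - 3*x^2)/(3*x^2 + 2)^2
Substitute x = B_t and multiply the f'' term by 1/2:
  drift     = (1/2) * (6*(2 - 3*x^2)/(3*x^2 + 2)^2) evaluated at B_t = 3*(2 - 3*B_t^2)/(3*B_t^2 + 2)^2
  diffusion = (6*x/(3*x^2 + 2)) evaluated at B_t = 6*B_t/(3*B_t^2 + 2)
Therefore d(log(B_t^2 + 2/3)) = (3*(2 - 3*B_t^2)/(3*B_t^2 + 2)^2) dt + (6*B_t/(3*B_t^2 + 2)) dB_t.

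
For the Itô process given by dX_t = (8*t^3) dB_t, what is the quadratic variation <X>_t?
<X>_t = 64*t^7/7

For an Itô process dX_t = a(t) dt + b(t) dB_t, the quadratic variation is <X>_t = int_0^t b(s)^2 ds (the drift term does not contribute). Here b(s) = 8*s^3, so
  b(s)^2 = 64*s^6.
Integrating from 0 to t:
  <X>_t = int_0^t (64*s^6) ds = 64*t^7/7.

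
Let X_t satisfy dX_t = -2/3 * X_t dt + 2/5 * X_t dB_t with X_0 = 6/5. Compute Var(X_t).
Var(X_t) = (36*exp(4*t/25) - 36)*exp(-4*t/3)/25

For GBM dX = mu X dt + sigma X dB with X_0 = x_0, apply Itô to Y = log X: dY = (mu - sigma^2/2) dt + sigma dB, so Y_t = log(x_0) + (mu - sigma^2/2) t + sigma B_t and hence X_t = x_0 * exp((mu - sigma^2/2) t + sigma B_t).
With mu = -2/3, sigma = 2/5, x_0 = 6/5, this gives:
  X_t = 6/5 * exp((-56/75) * t + (2/5) * B_t).
Since sigma*B_t ~ Normal(0, sigma^2 t), E[exp(sigma*B_t)] = exp(sigma^2 t / 2); so E[X_t] = x_0 * exp((mu - sigma^2/2) t) * exp(sigma^2 t / 2) = x_0 * exp(mu t) = 6*exp(-2*t/3)/5.
Var(X_t) = E[X_t^2] - (E[X_t])^2 = x_0^2 * exp(2 mu t) * (exp(sigma^2 t) - 1) = (36*exp(4*t/25) - 36)*exp(-4*t/3)/25.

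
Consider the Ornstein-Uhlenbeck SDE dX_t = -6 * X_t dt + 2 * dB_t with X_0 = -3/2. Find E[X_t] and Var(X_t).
E[X_t] = -3*exp(-6*t)/2; Var(X_t) = 1/3 - exp(-12*t)/3

The OU SDE dX = -theta X dt + sigma dB admits the integrating factor exp(theta t): d(exp(theta t) X_t) = sigma exp(theta t) dB_t. Integrating from 0 to t:
  X_t = x_0 * exp(-theta t) + sigma * int_0^t exp(-theta (t-s)) dB_s.
The Itô integral has mean 0 and (by the Itô isometry) variance sigma^2 * int_0^t exp(-2 theta (t - s)) ds = sigma^2 * (1 - exp(-2 theta t)) / (2 theta).
With theta = 6, sigma = 2, x_0 = -3/2:
  E[X_t] = -3/2 * exp(-6 t) = -3*exp(-6*t)/2
  Var(X_t) = (2)^2 * (1 - exp(-2*6 t)) / (2 * 6) = 1/3 - exp(-12*t)/3.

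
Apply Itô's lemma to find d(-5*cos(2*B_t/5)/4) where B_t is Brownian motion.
d(-5*cos(2*B_t/5)/4) = (cos(2*B_t/5)/10) dt + (sin(2*B_t/5)/2) dB_t

Itô's formula for f(B_t) gives d f(B_t) = f'(B_t) dB_t + (1/2) f''(B_t) dt. Compute derivatives of f(x) = -5*cos(2*x/5)/4:
  f'(x)  = sin(2*x/5)/2
  f''(x) = cos(2*x/5)/5
Substitute x = B_t and multiply the f'' term by 1/2:
  drift     = (1/2) * (cos(2*x/5)/5) evaluated at B_t = cos(2*B_t/5)/10
  diffusion = (sin(2*x/5)/2) evaluated at B_t = sin(2*B_t/5)/2
Therefore d(-5*cos(2*B_t/5)/4) = (cos(2*B_t/5)/10) dt + (sin(2*B_t/5)/2) dB_t.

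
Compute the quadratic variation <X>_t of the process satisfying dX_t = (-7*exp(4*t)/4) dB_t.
<X>_t = 49*exp(8*t)/128 - 49/128

For an Itô process dX_t = a(t) dt + b(t) dB_t, the quadratic variation is <X>_t = int_0^t b(s)^2 ds (the drift term does not contribute). Here b(s) = -7*exp(4*s)/4, so
  b(s)^2 = 49*exp(8*s)/16.
Integrating from 0 to t:
  <X>_t = int_0^t (49*exp(8*s)/16) ds = 49*exp(8*t)/128 - 49/128.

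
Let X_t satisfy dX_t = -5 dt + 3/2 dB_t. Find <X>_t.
<X>_t = 9*t/4

For an Itô process dX_t = a(t) dt + b(t) dB_t, the quadratic variation is <X>_t = int_0^t b(s)^2 ds (the drift term does not contribute). Here b(s) = 3/2, so
  b(s)^2 = 9/4.
Integrating from 0 to t:
  <X>_t = int_0^t (9/4) ds = 9*t/4.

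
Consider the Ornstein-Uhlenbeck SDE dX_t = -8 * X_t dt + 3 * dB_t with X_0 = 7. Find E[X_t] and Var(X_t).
E[X_t] = 7*exp(-8*t); Var(X_t) = 9/16 - 9*exp(-16*t)/16

The OU SDE dX = -theta X dt + sigma dB admits the integrating factor exp(theta t): d(exp(theta t) X_t) = sigma exp(theta t) dB_t. Integrating from 0 to t:
  X_t = x_0 * exp(-theta t) + sigma * int_0^t exp(-theta (t-s)) dB_s.
The Itô integral has mean 0 and (by the Itô isometry) variance sigma^2 * int_0^t exp(-2 theta (t - s)) ds = sigma^2 * (1 - exp(-2 theta t)) / (2 theta).
With theta = 8, sigma = 3, x_0 = 7:
  E[X_t] = 7 * exp(-8 t) = 7*exp(-8*t)
  Var(X_t) = (3)^2 * (1 - exp(-2*8 t)) / (2 * 8) = 9/16 - 9*exp(-16*t)/16.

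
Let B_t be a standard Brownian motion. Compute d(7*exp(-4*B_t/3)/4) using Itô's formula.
d(7*exp(-4*B_t/3)/4) = (14*exp(-4*B_t/3)/9) dt + (-7*exp(-4*B_t/3)/3) dB_t

Itô's formula for f(B_t) gives d f(B_t) = f'(B_t) dB_t + (1/2) f''(B_t) dt. Compute derivatives of f(x) = 7*exp(-4*x/3)/4:
  f'(x)  = -7*exp(-4*x/3)/3
  f''(x) = 28*exp(-4*x/3)/9
Substitute x = B_t and multiply the f'' term by 1/2:
  drift     = (1/2) * (28*exp(-4*x/3)/9) evaluated at B_t = 14*exp(-4*B_t/3)/9
  diffusion = (-7*exp(-4*x/3)/3) evaluated at B_t = -7*exp(-4*B_t/3)/3
Therefore d(7*exp(-4*B_t/3)/4) = (14*exp(-4*B_t/3)/9) dt + (-7*exp(-4*B_t/3)/3) dB_t.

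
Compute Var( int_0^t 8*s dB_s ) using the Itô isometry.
Var = 64*t^3/3

The Itô integral of a deterministic integrand f(s) has mean 0 because each increment f(s) * (B_{s+ds} - B_s) has mean 0. By the Itô isometry:
  Var( int_0^t f(s) dB_s ) = E[ (int_0^t f(s) dB_s)^2 ] = int_0^t f(s)^2 ds.
Here f(s) = 8*s, so f(s)^2 = 64*s^2. Integrate:
  int_0^t (64*s^2) ds = 64*t^3/3.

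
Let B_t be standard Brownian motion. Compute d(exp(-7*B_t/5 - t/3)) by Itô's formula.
d(exp(-7*B_t/5 - t/3)) = (97*exp(-7*B_t/5 - t/3)/150) dt + (-7*exp(-7*B_t/5 - t/3)/5) dB_t

Itô's formula for f(t, x): d f(t, B_t) = (f_t + (1/2) f_xx) dt + f_x dB_t. Compute partials of f(t, x) = exp(-t/3 - 7*x/5):
  f_t(t,x)  = -exp(-t/3 - 7*x/5)/3
  f_x(t,x)  = -7*exp(-t/3 - 7*x/5)/5
  f_xx(t,x) = 49*exp(-t/3 - 7*x/5)/25
Assemble drift = f_t + (1/2) f_xx = 97*exp(-t/3 - 7*x/5)/150 and diffusion = f_x = -7*exp(-t/3 - 7*x/5)/5. Substituting x = B_t:
  d(exp(-7*B_t/5 - t/3)) = (97*exp(-7*B_t/5 - t/3)/150) dt + (-7*exp(-7*B_t/5 - t/3)/5) dB_t.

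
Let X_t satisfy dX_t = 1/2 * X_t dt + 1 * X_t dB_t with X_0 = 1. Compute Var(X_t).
Var(X_t) = (exp(t) - 1)*exp(t)

For GBM dX = mu X dt + sigma X dB with X_0 = x_0, apply Itô to Y = log X: dY = (mu - sigma^2/2) dt + sigma dB, so Y_t = log(x_0) + (mu - sigma^2/2) t + sigma B_t and hence X_t = x_0 * exp((mu - sigma^2/2) t + sigma B_t).
With mu = 1/2, sigma = 1, x_0 = 1, this gives:
  X_t = 1 * exp((0) * t + (1) * B_t).
Since sigma*B_t ~ Normal(0, sigma^2 t), E[exp(sigma*B_t)] = exp(sigma^2 t / 2); so E[X_t] = x_0 * exp((mu - sigma^2/2) t) * exp(sigma^2 t / 2) = x_0 * exp(mu t) = exp(t/2).
Var(X_t) = E[X_t^2] - (E[X_t])^2 = x_0^2 * exp(2 mu t) * (exp(sigma^2 t) - 1) = (exp(t) - 1)*exp(t).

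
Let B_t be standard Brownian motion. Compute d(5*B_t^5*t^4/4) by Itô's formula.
d(5*B_t^5*t^4/4) = (B_t^3*t^3*(5*B_t^2 + 25*t/2)) dt + (25*B_t^4*t^4/4) dB_t

Itô's formula for f(t, x): d f(t, B_t) = (f_t + (1/2) f_xx) dt + f_x dB_t. Compute partials of f(t, x) = 5*t^4*x^5/4:
  f_t(t,x)  = 5*t^3*x^5
  f_x(t,x)  = 25*t^4*x^4/4
  f_xx(t,x) = 25*t^4*x^3
Assemble drift = f_t + (1/2) f_xx = t^3*x^3*(25*t/2 + 5*x^2) and diffusion = f_x = 25*t^4*x^4/4. Substituting x = B_t:
  d(5*B_t^5*t^4/4) = (B_t^3*t^3*(5*B_t^2 + 25*t/2)) dt + (25*B_t^4*t^4/4) dB_t.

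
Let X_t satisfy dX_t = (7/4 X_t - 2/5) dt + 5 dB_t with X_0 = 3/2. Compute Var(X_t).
Var(X_t) = 50*exp(7*t/2)/7 - 50/7

The variance V(t) = Var(X_t) satisfies V'(t) = 2 a V(t) + c^2 with V(0) = 0 (drift coefficient is linear in X, diffusion is constant). With a = 7/4, c = 5, the solution is
  V(t) = (c^2 / (2 a)) * (exp(2 a t) - 1)
       = (5^2 / (2*(7/4))) * (exp((7/2) t) - 1)
       = 50*exp(7*t/2)/7 - 50/7.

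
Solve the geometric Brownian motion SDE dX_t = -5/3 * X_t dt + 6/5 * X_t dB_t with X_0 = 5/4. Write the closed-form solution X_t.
X_t = 5/4 * exp((-179/75) * t + (6/5) * B_t)

For GBM dX = mu X dt + sigma X dB with X_0 = x_0, apply Itô to Y = log X: dY = (mu - sigma^2/2) dt + sigma dB, so Y_t = log(x_0) + (mu - sigma^2/2) t + sigma B_t and hence X_t = x_0 * exp((mu - sigma^2/2) t + sigma B_t).
With mu = -5/3, sigma = 6/5, x_0 = 5/4, this gives:
  X_t = 5/4 * exp((-179/75) * t + (6/5) * B_t).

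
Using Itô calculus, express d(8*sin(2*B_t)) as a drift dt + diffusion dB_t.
d(8*sin(2*B_t)) = (-16*sin(2*B_t)) dt + (16*cos(2*B_t)) dB_t

Itô's formula for f(B_t) gives d f(B_t) = f'(B_t) dB_t + (1/2) f''(B_t) dt. Compute derivatives of f(x) = 8*sin(2*x):
  f'(x)  = 16*cos(2*x)
  f''(x) = -32*sin(2*x)
Substitute x = B_t and multiply the f'' term by 1/2:
  drift     = (1/2) * (-32*sin(2*x)) evaluated at B_t = -16*sin(2*B_t)
  diffusion = (16*cos(2*x)) evaluated at B_t = 16*cos(2*B_t)
Therefore d(8*sin(2*B_t)) = (-16*sin(2*B_t)) dt + (16*cos(2*B_t)) dB_t.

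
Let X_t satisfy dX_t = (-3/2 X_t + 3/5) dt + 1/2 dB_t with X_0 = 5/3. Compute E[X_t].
E[X_t] = 2/5 + 19*exp(-3*t/2)/15

Taking expectations and using E[dB_t] = 0, the mean m(t) = E[X_t] satisfies the ODE m'(t) = a m(t) + b with m(0) = x_0. With a = -3/2, b = 3/5, x_0 = 5/3, the solution is
  m(t) = x_0 * exp(a t) + (b/a) * (exp(a t) - 1)
       = (5/3) * exp((-3/2) t) + ((3/5)/(-3/2)) * (exp((-3/2) t) - 1)
       = 2/5 + 19*exp(-3*t/2)/15.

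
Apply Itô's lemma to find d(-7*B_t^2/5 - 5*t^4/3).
d(-7*B_t^2/5 - 5*t^4/3) = (-20*t^3/3 - 7/5) dt + (-14*B_t/5) dB_t

Itô's formula for f(t, x): d f(t, B_t) = (f_t + (1/2) f_xx) dt + f_x dB_t. Compute partials of f(t, x) = -5*t^4/3 - 7*x^2/5:
  f_t(t,x)  = -20*t^3/3
  f_x(t,x)  = -14*x/5
  f_xx(t,x) = -14/5
Assemble drift = f_t + (1/2) f_xx = -20*t^3/3 - 7/5 and diffusion = f_x = -14*x/5. Substituting x = B_t:
  d(-7*B_t^2/5 - 5*t^4/3) = (-20*t^3/3 - 7/5) dt + (-14*B_t/5) dB_t.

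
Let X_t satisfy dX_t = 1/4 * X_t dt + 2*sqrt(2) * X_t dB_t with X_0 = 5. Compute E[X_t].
E[X_t] = 5*exp(t/4)

For GBM dX = mu X dt + sigma X dB with X_0 = x_0, apply Itô to Y = log X: dY = (mu - sigma^2/2) dt + sigma dB, so Y_t = log(x_0) + (mu - sigma^2/2) t + sigma B_t and hence X_t = x_0 * exp((mu - sigma^2/2) t + sigma B_t).
With mu = 1/4, sigma = 2*sqrt(2), x_0 = 5, this gives:
  X_t = 5 * exp((-15/4) * t + (2*sqrt(2)) * B_t).
Since sigma*B_t ~ Normal(0, sigma^2 t), E[exp(sigma*B_t)] = exp(sigma^2 t / 2); so E[X_t] = x_0 * exp((mu - sigma^2/2) t) * exp(sigma^2 t / 2) = x_0 * exp(mu t) = 5*exp(t/4).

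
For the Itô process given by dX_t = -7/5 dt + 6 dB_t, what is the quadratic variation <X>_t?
<X>_t = 36*t

For an Itô process dX_t = a(t) dt + b(t) dB_t, the quadratic variation is <X>_t = int_0^t b(s)^2 ds (the drift term does not contribute). Here b(s) = 6, so
  b(s)^2 = 36.
Integrating from 0 to t:
  <X>_t = int_0^t (36) ds = 36*t.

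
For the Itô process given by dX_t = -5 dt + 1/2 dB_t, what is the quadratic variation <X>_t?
<X>_t = t/4

For an Itô process dX_t = a(t) dt + b(t) dB_t, the quadratic variation is <X>_t = int_0^t b(s)^2 ds (the drift term does not contribute). Here b(s) = 1/2, so
  b(s)^2 = 1/4.
Integrating from 0 to t:
  <X>_t = int_0^t (1/4) ds = t/4.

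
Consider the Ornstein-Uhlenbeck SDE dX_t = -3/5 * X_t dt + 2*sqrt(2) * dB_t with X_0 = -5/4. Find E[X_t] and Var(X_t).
E[X_t] = -5*exp(-3*t/5)/4; Var(X_t) = 20/3 - 20*exp(-6*t/5)/3

The OU SDE dX = -theta X dt + sigma dB admits the integrating factor exp(theta t): d(exp(theta t) X_t) = sigma exp(theta t) dB_t. Integrating from 0 to t:
  X_t = x_0 * exp(-theta t) + sigma * int_0^t exp(-theta (t-s)) dB_s.
The Itô integral has mean 0 and (by the Itô isometry) variance sigma^2 * int_0^t exp(-2 theta (t - s)) ds = sigma^2 * (1 - exp(-2 theta t)) / (2 theta).
With theta = 3/5, sigma = 2*sqrt(2), x_0 = -5/4:
  E[X_t] = -5/4 * exp(-3/5 t) = -5*exp(-3*t/5)/4
  Var(X_t) = (2*sqrt(2))^2 * (1 - exp(-2*3/5 t)) / (2 * 3/5) = 20/3 - 20*exp(-6*t/5)/3.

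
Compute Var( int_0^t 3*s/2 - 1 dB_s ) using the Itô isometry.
Var = t*(3*t^2 - 6*t + 4)/4

The Itô integral of a deterministic integrand f(s) has mean 0 because each increment f(s) * (B_{s+ds} - B_s) has mean 0. By the Itô isometry:
  Var( int_0^t f(s) dB_s ) = E[ (int_0^t f(s) dB_s)^2 ] = int_0^t f(s)^2 ds.
Here f(s) = 3*s/2 - 1, so f(s)^2 = (3*s - 2)^2/4. Integrate:
  int_0^t ((3*s - 2)^2/4) ds = t*(3*t^2 - 6*t + 4)/4.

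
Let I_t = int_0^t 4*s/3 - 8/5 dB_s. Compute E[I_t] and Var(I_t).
E[I_t] = 0; Var(I_t) = 16*t*(25*t^2 - 90*t + 108)/675

The Itô integral of a deterministic integrand f(s) has mean 0 because each increment f(s) * (B_{s+ds} - B_s) has mean 0. By the Itô isometry:
  Var( int_0^t f(s) dB_s ) = E[ (int_0^t f(s) dB_s)^2 ] = int_0^t f(s)^2 ds.
Here f(s) = 4*s/3 - 8/5, so f(s)^2 = 16*(5*s - 6)^2/225. Integrate:
  int_0^t (16*(5*s - 6)^2/225) ds = 16*t*(25*t^2 - 90*t + 108)/675.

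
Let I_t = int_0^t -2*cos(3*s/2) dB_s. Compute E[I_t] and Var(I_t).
E[I_t] = 0; Var(I_t) = 2*t + 2*sin(3*t)/3

The Itô integral of a deterministic integrand f(s) has mean 0 because each increment f(s) * (B_{s+ds} - B_s) has mean 0. By the Itô isometry:
  Var( int_0^t f(s) dB_s ) = E[ (int_0^t f(s) dB_s)^2 ] = int_0^t f(s)^2 ds.
Here f(s) = -2*cos(3*s/2), so f(s)^2 = 4*cos(3*s/2)^2. Integrate:
  int_0^t (4*cos(3*s/2)^2) ds = 2*t + 2*sin(3*t)/3.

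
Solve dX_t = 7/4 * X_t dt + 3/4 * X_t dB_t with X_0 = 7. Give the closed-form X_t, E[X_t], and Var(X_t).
X_t = 7 * exp((47/32) t + (3/4) B_t); E[X_t] = 7*exp(7*t/4); Var(X_t) = 49*(exp(9*t/16) - 1)*exp(7*t/2)

For GBM dX = mu X dt + sigma X dB with X_0 = x_0, apply Itô to Y = log X: dY = (mu - sigma^2/2) dt + sigma dB, so Y_t = log(x_0) + (mu - sigma^2/2) t + sigma B_t and hence X_t = x_0 * exp((mu - sigma^2/2) t + sigma B_t).
With mu = 7/4, sigma = 3/4, x_0 = 7, this gives:
  X_t = 7 * exp((47/32) * t + (3/4) * B_t).
Since sigma*B_t ~ Normal(0, sigma^2 t), E[exp(sigma*B_t)] = exp(sigma^2 t / 2); so E[X_t] = x_0 * exp((mu - sigma^2/2) t) * exp(sigma^2 t / 2) = x_0 * exp(mu t) = 7*exp(7*t/4).
Var(X_t) = E[X_t^2] - (E[X_t])^2 = x_0^2 * exp(2 mu t) * (exp(sigma^2 t) - 1) = 49*(exp(9*t/16) - 1)*exp(7*t/2).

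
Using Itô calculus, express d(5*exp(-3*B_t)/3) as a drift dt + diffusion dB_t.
d(5*exp(-3*B_t)/3) = (15*exp(-3*B_t)/2) dt + (-5*exp(-3*B_t)) dB_t

Itô's formula for f(B_t) gives d f(B_t) = f'(B_t) dB_t + (1/2) f''(B_t) dt. Compute derivatives of f(x) = 5*exp(-3*x)/3:
  f'(x)  = -5*exp(-3*x)
  f''(x) = 15*exp(-3*x)
Substitute x = B_t and multiply the f'' term by 1/2:
  drift     = (1/2) * (15*exp(-3*x)) evaluated at B_t = 15*exp(-3*B_t)/2
  diffusion = (-5*exp(-3*x)) evaluated at B_t = -5*exp(-3*B_t)
Therefore d(5*exp(-3*B_t)/3) = (15*exp(-3*B_t)/2) dt + (-5*exp(-3*B_t)) dB_t.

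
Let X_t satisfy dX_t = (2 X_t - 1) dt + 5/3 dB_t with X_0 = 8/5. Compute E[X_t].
E[X_t] = 11*exp(2*t)/10 + 1/2

Taking expectations and using E[dB_t] = 0, the mean m(t) = E[X_t] satisfies the ODE m'(t) = a m(t) + b with m(0) = x_0. With a = 2, b = -1, x_0 = 8/5, the solution is
  m(t) = x_0 * exp(a t) + (b/a) * (exp(a t) - 1)
       = (8/5) * exp(2 t) + ((-1)/2) * (exp(2 t) - 1)
       = 11*exp(2*t)/10 + 1/2.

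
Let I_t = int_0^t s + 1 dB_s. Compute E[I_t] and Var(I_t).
E[I_t] = 0; Var(I_t) = t*(t^2/3 + t + 1)

The Itô integral of a deterministic integrand f(s) has mean 0 because each increment f(s) * (B_{s+ds} - B_s) has mean 0. By the Itô isometry:
  Var( int_0^t f(s) dB_s ) = E[ (int_0^t f(s) dB_s)^2 ] = int_0^t f(s)^2 ds.
Here f(s) = s + 1, so f(s)^2 = (s + 1)^2. Integrate:
  int_0^t ((s + 1)^2) ds = t*(t^2/3 + t + 1).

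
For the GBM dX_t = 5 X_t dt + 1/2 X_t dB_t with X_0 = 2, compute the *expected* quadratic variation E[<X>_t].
E[<X>_t] = 4*exp(41*t/4)/41 - 4/41

<X>_t = int_0^t ((1/2) * X_s)^2 ds. Taking expectation inside the integral: E[<X>_t] = (1/2)^2 * int_0^t E[X_s^2] ds. For GBM, E[X_s^2] = x_0^2 * exp((2 mu + sigma^2) s). Integrating:
  E[<X>_t] = (1/2)^2 * 2^2 * (exp((2*5 + (1/2)^2) t) - 1) / (2*5 + (1/2)^2)
           = (1/2)^2 * 2^2 * (exp((41/4) t) - 1) / (41/4) = 4*exp(41*t/4)/41 - 4/41.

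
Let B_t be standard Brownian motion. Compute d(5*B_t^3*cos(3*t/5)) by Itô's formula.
d(5*B_t^3*cos(3*t/5)) = (3*B_t*(-B_t^2*sin(3*t/5) + 5*cos(3*t/5))) dt + (15*B_t^2*cos(3*t/5)) dB_t

Itô's formula for f(t, x): d f(t, B_t) = (f_t + (1/2) f_xx) dt + f_x dB_t. Compute partials of f(t, x) = 5*x^3*cos(3*t/5):
  f_t(t,x)  = -3*x^3*sin(3*t/5)
  f_x(t,x)  = 15*x^2*cos(3*t/5)
  f_xx(t,x) = 30*x*cos(3*t/5)
Assemble drift = f_t + (1/2) f_xx = 3*x*(-x^2*sin(3*t/5) + 5*cos(3*t/5)) and diffusion = f_x = 15*x^2*cos(3*t/5). Substituting x = B_t:
  d(5*B_t^3*cos(3*t/5)) = (3*B_t*(-B_t^2*sin(3*t/5) + 5*cos(3*t/5))) dt + (15*B_t^2*cos(3*t/5)) dB_t.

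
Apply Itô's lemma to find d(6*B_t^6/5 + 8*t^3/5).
d(6*B_t^6/5 + 8*t^3/5) = (18*B_t^4 + 24*t^2/5) dt + (36*B_t^5/5) dB_t

Itô's formula for f(t, x): d f(t, B_t) = (f_t + (1/2) f_xx) dt + f_x dB_t. Compute partials of f(t, x) = 8*t^3/5 + 6*x^6/5:
  f_t(t,x)  = 24*t^2/5
  f_x(t,x)  = 36*x^5/5
  f_xx(t,x) = 36*x^4
Assemble drift = f_t + (1/2) f_xx = 24*t^2/5 + 18*x^4 and diffusion = f_x = 36*x^5/5. Substituting x = B_t:
  d(6*B_t^6/5 + 8*t^3/5) = (18*B_t^4 + 24*t^2/5) dt + (36*B_t^5/5) dB_t.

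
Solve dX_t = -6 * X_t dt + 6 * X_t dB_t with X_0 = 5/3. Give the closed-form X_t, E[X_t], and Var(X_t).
X_t = 5/3 * exp((-24) t + (6) B_t); E[X_t] = 5*exp(-6*t)/3; Var(X_t) = (25*exp(36*t) - 25)*exp(-12*t)/9

For GBM dX = mu X dt + sigma X dB with X_0 = x_0, apply Itô to Y = log X: dY = (mu - sigma^2/2) dt + sigma dB, so Y_t = log(x_0) + (mu - sigma^2/2) t + sigma B_t and hence X_t = x_0 * exp((mu - sigma^2/2) t + sigma B_t).
With mu = -6, sigma = 6, x_0 = 5/3, this gives:
  X_t = 5/3 * exp((-24) * t + (6) * B_t).
Since sigma*B_t ~ Normal(0, sigma^2 t), E[exp(sigma*B_t)] = exp(sigma^2 t / 2); so E[X_t] = x_0 * exp((mu - sigma^2/2) t) * exp(sigma^2 t / 2) = x_0 * exp(mu t) = 5*exp(-6*t)/3.
Var(X_t) = E[X_t^2] - (E[X_t])^2 = x_0^2 * exp(2 mu t) * (exp(sigma^2 t) - 1) = (25*exp(36*t) - 25)*exp(-12*t)/9.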